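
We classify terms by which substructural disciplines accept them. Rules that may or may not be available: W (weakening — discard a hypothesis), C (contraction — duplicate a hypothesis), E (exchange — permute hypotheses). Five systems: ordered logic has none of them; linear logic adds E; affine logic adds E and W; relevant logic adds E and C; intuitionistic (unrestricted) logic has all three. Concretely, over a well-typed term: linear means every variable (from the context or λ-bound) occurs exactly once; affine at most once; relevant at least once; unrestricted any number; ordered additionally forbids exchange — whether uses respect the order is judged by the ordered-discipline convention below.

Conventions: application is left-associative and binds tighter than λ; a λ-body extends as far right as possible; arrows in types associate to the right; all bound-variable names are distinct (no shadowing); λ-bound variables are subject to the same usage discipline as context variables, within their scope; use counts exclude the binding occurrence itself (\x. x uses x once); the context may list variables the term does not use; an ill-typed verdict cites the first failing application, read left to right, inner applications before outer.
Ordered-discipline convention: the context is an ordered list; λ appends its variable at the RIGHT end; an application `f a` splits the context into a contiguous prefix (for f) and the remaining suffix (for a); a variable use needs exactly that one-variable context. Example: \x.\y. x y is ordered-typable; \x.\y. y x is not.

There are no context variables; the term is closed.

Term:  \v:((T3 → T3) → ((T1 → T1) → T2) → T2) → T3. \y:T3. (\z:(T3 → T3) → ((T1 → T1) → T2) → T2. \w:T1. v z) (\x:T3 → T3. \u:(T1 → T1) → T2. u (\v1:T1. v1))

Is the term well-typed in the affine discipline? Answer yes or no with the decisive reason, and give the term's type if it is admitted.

yes — none of v, y, z, w, x, u, v1 used more than once; term : (((T3 → T3) → ((T1 → T1) → T2) → T2) → T3) → T3 → T1 → T3
usage: v (λ-bound): 1×, y (λ-bound): 0×, z (λ-bound): 1×, w (λ-bound): 0×, x (λ-bound): 0×, u (λ-bound): 1×, v1 (λ-bound): 1×
order of uses: v, z, u, v1
typing: ✓ — (((T3 → T3) → ((T1 → T1) → T2) → T2) → T3) → T3 → T1 → T3
across the five disciplines: ordered ✗ | linear ✗ | affine ✓ | relevant ✗ | unrestricted ✓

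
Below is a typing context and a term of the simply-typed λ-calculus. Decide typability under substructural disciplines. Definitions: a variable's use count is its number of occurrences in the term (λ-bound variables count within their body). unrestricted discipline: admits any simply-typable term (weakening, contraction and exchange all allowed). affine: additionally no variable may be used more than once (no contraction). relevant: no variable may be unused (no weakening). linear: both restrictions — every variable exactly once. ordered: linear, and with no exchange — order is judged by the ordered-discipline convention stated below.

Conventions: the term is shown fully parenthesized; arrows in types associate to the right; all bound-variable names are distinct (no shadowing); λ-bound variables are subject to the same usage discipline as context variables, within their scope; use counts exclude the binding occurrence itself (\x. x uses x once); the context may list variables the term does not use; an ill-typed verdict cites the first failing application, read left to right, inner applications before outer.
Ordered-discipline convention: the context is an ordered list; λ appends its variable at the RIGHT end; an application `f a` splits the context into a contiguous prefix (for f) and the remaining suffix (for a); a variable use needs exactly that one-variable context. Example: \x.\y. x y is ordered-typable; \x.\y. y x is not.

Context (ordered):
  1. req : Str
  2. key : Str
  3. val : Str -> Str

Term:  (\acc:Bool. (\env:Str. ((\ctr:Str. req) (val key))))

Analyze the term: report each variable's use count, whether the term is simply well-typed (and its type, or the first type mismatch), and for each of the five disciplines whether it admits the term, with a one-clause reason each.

use counts: req=1; key=1; val=1; acc (bound)=0; env (bound)=0; ctr (bound)=0
uses in reading order: req, val, key
typing: ✓ — Bool -> Str -> Str
ordered: ✗, acc, env, ctr never used (weakening)
linear: ✗, acc, env, ctr never used (weakening)
affine: ✓, none of req, key, val, acc, env, ctr used more than once
relevant: ✗, acc, env, ctr never used (weakening)
unrestricted: ✓, typability at Bool -> Str -> Str is all that's needed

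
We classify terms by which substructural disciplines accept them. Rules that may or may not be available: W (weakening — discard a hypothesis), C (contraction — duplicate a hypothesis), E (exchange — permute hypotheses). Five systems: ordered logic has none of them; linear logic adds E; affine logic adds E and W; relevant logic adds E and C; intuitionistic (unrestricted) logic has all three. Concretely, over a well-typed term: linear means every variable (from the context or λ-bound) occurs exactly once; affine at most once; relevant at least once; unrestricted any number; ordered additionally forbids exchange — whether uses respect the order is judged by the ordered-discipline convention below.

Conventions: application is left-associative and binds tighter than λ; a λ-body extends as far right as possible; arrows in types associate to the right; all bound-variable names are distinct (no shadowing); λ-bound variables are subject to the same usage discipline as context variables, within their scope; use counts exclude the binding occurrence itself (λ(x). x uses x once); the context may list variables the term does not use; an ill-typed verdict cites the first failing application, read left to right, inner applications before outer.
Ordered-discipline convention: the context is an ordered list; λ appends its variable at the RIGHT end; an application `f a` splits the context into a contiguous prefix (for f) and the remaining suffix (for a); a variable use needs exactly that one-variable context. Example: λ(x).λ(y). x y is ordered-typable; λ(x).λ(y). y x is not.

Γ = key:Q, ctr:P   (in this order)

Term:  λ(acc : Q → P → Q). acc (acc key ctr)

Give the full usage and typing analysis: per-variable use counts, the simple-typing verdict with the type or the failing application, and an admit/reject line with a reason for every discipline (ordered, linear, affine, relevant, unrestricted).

variable uses: key: 1×, ctr: 1×, acc [bound]: 2×
order of uses: acc, acc, key, ctr
typing: ✓ — (Q → P → Q) → P → Q
ordered: ✗ — needs contraction — acc ×2
linear: ✗ — needs contraction — acc ×2
affine: ✗ — needs contraction — acc ×2
relevant: ✓ — every one of key, ctr, acc appears
unrestricted: ✓ — well-typed at (Q → P → Q) → P → Q; no restrictions here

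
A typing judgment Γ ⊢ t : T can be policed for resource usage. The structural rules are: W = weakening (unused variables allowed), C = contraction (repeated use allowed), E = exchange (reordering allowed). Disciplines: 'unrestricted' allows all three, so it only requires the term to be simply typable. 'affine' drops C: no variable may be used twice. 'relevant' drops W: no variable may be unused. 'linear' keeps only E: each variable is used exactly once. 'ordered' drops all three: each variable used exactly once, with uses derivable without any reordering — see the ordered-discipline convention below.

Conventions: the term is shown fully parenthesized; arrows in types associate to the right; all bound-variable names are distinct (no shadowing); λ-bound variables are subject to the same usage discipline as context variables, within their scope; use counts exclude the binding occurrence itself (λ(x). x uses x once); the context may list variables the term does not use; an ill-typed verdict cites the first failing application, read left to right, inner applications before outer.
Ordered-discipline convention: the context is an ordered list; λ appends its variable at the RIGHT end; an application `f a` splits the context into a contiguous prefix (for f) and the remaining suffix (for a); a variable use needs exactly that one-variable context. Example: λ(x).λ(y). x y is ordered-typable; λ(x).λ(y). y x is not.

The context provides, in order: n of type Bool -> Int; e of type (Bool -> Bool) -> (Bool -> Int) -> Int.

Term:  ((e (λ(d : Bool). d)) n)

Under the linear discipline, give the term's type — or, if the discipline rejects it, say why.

term : Int
use counts: n=1; e=1; d [bound]=1
uses in reading order: e, d, n
typing: well-typed at Int
per-discipline verdicts: ordered ✗; linear ✓; affine ✓; relevant ✓; unrestricted ✓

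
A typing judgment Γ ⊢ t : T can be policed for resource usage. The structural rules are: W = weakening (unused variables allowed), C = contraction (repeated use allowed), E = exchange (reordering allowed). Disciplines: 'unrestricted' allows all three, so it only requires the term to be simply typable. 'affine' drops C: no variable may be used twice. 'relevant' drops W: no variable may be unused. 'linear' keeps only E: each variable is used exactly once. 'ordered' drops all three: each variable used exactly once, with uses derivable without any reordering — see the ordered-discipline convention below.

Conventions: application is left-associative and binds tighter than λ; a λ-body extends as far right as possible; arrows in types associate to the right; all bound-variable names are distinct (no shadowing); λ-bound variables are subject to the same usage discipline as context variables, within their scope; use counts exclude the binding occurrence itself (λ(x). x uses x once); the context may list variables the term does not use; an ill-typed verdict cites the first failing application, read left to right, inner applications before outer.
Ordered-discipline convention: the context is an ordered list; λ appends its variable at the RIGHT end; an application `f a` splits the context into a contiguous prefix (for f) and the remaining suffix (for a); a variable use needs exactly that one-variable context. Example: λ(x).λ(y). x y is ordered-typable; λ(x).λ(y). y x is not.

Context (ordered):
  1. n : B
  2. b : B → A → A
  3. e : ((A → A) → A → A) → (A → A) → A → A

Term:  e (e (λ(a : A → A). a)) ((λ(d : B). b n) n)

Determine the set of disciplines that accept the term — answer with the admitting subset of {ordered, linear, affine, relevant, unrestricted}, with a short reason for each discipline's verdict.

admitted in: unrestricted
counts: n=2, b=1, e=2, a (bound)=1, d (bound)=0
uses in reading order: e, e, a, b, n, n
typing: the term checks, with type A → A
ordered: ✗, n ×2, e ×2 used more than once (contraction); unused: d — weakening required
linear: ✗, n ×2, e ×2 used more than once (contraction); unused: d — weakening required
affine: ✗, n ×2, e ×2 used more than once (contraction)
relevant: ✗, unused: d — weakening required
unrestricted: ✓, simply typable at A → A; W, C, E all held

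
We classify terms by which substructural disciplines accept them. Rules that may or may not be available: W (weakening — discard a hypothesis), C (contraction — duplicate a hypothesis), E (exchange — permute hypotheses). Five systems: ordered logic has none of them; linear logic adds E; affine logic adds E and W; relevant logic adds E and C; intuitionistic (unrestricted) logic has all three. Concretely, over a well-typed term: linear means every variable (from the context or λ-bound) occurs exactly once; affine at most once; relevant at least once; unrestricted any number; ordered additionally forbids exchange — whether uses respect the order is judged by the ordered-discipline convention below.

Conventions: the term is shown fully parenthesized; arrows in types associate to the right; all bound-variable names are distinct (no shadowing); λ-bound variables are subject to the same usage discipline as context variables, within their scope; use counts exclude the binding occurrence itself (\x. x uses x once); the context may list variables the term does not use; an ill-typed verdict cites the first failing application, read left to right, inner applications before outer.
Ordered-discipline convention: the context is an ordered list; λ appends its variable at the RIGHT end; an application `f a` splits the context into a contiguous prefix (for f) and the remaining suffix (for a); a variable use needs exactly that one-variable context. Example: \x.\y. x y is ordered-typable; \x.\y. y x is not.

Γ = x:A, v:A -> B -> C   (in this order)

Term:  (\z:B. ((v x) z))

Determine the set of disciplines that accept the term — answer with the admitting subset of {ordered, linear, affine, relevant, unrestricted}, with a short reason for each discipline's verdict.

accepted by: linear, affine, relevant, unrestricted
variable uses: x ×1, v ×1, z (λ-bound) ×1
order of uses: v, x, z
typing: ✓ — B -> C
ordered ✗ (needs exchange: uses follow v, x, z)
linear ✓ (each of x, v, z used exactly once)
affine ✓ (at most one use each (x, v, z))
relevant ✓ (at least one use each (x, v, z))
unrestricted ✓ (type-checks (B -> C) and nothing is barred)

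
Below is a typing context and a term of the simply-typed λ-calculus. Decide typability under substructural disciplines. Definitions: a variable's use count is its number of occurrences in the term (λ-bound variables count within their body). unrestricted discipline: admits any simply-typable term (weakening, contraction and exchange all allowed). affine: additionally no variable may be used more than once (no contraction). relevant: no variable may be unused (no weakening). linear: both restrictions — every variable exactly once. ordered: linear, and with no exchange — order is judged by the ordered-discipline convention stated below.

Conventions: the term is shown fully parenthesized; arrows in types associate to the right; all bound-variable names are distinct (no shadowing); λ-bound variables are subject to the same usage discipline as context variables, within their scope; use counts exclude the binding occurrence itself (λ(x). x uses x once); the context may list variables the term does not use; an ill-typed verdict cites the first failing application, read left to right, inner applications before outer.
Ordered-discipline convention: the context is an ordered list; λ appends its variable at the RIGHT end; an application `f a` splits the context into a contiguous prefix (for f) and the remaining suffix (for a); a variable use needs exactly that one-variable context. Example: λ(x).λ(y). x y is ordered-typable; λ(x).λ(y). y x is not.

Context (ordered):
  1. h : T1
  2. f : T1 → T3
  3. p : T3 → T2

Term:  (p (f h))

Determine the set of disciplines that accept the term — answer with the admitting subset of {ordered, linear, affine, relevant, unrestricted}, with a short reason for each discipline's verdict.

admitting disciplines: linear, affine, relevant, unrestricted
usage: h: 1×; f: 1×; p: 1×
use order (left to right): p, f, h
typing: well-typed at T2
ordered ✗ (no ordered split (uses run p, f, h))
linear ✓ (each of h, f, p used exactly once)
affine ✓ (at most one use each (h, f, p))
relevant ✓ (none of h, f, p goes unused)
unrestricted ✓ (type-checks (T2) and nothing is barred)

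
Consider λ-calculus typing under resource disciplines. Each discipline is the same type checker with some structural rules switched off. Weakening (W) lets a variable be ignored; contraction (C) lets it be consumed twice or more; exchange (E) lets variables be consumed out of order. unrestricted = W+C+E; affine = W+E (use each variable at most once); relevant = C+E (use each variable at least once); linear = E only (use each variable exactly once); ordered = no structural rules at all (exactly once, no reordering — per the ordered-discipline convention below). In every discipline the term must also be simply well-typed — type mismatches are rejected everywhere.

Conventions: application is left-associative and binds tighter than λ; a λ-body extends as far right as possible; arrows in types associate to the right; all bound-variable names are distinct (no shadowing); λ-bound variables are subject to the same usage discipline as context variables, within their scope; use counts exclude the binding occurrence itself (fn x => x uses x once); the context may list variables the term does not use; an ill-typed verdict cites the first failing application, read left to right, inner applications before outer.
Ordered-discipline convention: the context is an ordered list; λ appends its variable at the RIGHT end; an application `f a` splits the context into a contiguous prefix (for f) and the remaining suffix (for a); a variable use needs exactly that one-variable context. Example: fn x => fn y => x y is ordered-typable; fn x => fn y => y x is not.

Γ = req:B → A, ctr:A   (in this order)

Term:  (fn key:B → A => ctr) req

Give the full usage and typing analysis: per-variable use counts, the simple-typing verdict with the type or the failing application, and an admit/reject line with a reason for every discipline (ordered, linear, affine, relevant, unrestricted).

usage: req: 1; ctr: 1; key [bound]: 0
use order (left to right): ctr, req
typing: well-typed — term : A
ordered: ✗ — unused: key — weakening required
linear: ✗ — unused: key — weakening required
affine: ✓ — req, ctr, key: no repeats, contraction unneeded
relevant: ✗ — unused: key — weakening required
unrestricted: ✓ — well-typed at A; no restrictions here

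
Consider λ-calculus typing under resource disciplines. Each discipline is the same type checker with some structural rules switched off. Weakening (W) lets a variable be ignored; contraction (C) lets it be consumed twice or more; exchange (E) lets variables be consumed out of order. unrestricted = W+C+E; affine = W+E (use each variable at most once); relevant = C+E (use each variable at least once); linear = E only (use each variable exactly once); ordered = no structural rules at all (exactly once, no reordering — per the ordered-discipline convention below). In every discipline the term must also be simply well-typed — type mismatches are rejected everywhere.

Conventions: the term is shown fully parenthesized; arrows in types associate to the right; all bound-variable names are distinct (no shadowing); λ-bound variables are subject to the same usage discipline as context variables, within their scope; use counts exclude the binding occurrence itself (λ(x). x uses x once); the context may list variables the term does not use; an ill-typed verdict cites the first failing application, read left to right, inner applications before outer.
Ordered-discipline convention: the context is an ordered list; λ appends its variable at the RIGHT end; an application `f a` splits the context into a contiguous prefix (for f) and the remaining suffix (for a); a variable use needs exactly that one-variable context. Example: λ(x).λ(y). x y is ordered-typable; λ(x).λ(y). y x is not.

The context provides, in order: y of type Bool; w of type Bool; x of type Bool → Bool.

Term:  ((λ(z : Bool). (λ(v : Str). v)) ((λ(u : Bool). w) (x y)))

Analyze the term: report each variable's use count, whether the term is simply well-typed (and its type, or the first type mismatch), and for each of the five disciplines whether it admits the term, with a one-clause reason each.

variable uses: y: 1×; w: 1×; x: 1×; z (λ-bound): 0×; v (λ-bound): 1×; u (λ-bound): 0×
uses in reading order: v, w, x, y
typing: the term checks, with type Str → Str
ordered: ✗ — z, u never used (weakening)
linear: ✗ — z, u never used (weakening)
affine: ✓ — no duplicate uses among y, w, x, z, v, u
relevant: ✗ — z, u never used (weakening)
unrestricted: ✓ — typability at Str → Str is all that's needed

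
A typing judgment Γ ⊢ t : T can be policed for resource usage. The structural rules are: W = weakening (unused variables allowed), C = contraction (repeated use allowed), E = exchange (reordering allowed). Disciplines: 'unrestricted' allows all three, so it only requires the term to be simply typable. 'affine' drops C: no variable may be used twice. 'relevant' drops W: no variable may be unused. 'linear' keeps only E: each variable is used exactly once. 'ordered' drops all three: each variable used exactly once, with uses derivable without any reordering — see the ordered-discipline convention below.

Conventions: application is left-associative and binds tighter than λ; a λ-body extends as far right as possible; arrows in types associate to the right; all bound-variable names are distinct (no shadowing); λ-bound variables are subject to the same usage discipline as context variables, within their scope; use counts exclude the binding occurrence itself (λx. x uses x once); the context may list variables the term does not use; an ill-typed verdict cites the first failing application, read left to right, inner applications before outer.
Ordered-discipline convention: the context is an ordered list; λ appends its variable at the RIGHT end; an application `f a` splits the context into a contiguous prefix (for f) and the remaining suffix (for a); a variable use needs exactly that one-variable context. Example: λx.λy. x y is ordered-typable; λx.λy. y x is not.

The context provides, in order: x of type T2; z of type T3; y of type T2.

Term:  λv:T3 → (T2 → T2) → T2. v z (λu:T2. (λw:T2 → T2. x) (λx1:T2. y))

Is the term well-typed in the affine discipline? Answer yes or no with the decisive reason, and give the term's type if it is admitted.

yes — none of x, z, y, v, u, w, x1 used more than once; term : (T3 → (T2 → T2) → T2) → T2
counts: x ×1; z ×1; y ×1; v (bound) ×1; u (bound) ×0; w (bound) ×0; x1 (bound) ×0
use order (left to right): v, z, x, y
typing: well-typed at (T3 → (T2 → T2) → T2) → T2
per-discipline verdicts: ordered ✗; linear ✗; affine ✓; relevant ✗; unrestricted ✓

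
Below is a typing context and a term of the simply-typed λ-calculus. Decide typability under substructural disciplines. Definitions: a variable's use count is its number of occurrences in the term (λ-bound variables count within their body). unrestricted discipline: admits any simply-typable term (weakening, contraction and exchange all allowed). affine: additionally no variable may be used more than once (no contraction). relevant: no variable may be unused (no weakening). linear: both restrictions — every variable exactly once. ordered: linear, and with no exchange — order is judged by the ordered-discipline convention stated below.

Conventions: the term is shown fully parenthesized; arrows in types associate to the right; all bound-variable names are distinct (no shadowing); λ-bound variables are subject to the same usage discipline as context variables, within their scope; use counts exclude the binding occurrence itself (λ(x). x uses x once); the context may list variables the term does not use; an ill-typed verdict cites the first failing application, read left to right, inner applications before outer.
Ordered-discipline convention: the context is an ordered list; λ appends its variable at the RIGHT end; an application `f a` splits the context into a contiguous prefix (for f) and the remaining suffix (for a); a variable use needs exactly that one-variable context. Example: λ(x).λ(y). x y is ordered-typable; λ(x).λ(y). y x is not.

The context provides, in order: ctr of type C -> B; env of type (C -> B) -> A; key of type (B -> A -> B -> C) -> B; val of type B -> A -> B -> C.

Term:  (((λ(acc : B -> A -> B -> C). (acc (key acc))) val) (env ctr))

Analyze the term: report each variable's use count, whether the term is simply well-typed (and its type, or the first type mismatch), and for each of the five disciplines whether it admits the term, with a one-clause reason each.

variable uses: ctr=1; env=1; key=1; val=1; acc (λ-bound)=2
use order (left to right): acc, key, acc, val, env, ctr
typing: ✓ — B -> C
ordered: ✗, repeated use of acc ×2
linear: ✗, repeated use of acc ×2
affine: ✗, repeated use of acc ×2
relevant: ✓, at least one use each (ctr, env, key, val, acc)
unrestricted: ✓, simply typable at B -> C; W, C, E all held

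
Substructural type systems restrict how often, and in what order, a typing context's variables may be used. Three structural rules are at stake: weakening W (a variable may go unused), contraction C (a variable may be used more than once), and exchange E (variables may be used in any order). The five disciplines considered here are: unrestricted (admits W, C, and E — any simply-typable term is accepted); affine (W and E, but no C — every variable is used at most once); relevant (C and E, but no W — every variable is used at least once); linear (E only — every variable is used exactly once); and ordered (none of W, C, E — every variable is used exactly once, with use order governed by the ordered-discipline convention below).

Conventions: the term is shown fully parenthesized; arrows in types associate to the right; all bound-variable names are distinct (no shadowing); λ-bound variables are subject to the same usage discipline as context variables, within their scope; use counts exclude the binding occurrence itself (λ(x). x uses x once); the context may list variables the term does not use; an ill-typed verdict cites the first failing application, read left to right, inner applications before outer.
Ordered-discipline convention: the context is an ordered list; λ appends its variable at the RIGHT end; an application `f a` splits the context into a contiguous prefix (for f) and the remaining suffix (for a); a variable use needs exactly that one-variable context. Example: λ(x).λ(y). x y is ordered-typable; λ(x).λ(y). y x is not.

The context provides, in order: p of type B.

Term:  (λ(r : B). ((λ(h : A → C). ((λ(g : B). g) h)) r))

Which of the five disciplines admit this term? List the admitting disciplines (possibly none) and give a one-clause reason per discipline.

accepted by: none
usage: p: 0×; r (λ-bound): 1×; h (λ-bound): 1×; g (λ-bound): 1×
use order (left to right): g, h, r
typing: ill-typed: a function awaiting B gets A → C
ordered: ✗ — the type mismatch rejects it
linear: ✗ — not simply typable
affine: ✗ — fails simple typing
relevant: ✗ — a type mismatch blocks all five
unrestricted: ✗ — the type mismatch rejects it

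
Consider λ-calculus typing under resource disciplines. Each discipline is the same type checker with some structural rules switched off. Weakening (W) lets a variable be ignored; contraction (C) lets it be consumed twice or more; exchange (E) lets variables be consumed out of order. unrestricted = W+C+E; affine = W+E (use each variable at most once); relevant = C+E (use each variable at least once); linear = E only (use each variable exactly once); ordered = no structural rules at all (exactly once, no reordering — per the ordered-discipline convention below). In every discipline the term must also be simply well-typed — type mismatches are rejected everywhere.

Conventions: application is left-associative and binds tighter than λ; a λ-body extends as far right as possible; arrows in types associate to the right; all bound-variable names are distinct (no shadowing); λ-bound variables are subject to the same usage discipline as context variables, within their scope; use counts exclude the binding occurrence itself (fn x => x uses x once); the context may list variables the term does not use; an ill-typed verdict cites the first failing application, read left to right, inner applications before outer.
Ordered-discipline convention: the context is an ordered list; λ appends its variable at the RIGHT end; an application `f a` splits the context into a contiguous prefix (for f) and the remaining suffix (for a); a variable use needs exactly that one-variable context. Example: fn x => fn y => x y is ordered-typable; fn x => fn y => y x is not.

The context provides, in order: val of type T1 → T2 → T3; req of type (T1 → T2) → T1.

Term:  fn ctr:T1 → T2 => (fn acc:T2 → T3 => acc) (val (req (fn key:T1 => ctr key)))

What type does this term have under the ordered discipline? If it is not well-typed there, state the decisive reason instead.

term : (T1 → T2) → T2 → T3
variable uses: val: 1, req: 1, ctr (bound): 1, acc (bound): 1, key (bound): 1
uses in reading order: acc, val, req, ctr, key
typing: ✓ — (T1 → T2) → T2 → T3
all disciplines: ordered ✓ | linear ✓ | affine ✓ | relevant ✓ | unrestricted ✓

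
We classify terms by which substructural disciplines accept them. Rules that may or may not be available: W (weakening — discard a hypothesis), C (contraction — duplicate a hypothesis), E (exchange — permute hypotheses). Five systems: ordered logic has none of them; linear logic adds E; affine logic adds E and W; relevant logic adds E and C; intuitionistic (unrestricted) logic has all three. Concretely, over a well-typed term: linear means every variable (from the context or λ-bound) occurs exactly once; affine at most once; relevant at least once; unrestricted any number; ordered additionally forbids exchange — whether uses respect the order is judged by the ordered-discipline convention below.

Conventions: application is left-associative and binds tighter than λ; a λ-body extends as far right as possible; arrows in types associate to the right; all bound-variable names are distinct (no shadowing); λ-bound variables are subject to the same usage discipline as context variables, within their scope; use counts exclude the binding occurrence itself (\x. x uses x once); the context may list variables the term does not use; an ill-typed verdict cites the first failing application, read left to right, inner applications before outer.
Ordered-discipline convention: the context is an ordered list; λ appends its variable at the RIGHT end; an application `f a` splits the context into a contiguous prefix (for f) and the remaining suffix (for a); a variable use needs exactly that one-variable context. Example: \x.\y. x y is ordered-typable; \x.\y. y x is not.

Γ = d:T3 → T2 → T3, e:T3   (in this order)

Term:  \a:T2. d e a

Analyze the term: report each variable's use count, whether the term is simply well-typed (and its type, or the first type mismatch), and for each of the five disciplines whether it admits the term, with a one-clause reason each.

counts: d ×1, e ×1, a (λ-bound) ×1
left-to-right use order: d, e, a
typing: well-typed — term : T2 → T3
ordered: ✓ — d, e, a once each; derivable with no W/C/E
linear: ✓ — exactly-once usage across d, e, a
affine: ✓ — d, e, a: no repeats, contraction unneeded
relevant: ✓ — none of d, e, a goes unused
unrestricted: ✓ — type-checks (T2 → T3) and nothing is barred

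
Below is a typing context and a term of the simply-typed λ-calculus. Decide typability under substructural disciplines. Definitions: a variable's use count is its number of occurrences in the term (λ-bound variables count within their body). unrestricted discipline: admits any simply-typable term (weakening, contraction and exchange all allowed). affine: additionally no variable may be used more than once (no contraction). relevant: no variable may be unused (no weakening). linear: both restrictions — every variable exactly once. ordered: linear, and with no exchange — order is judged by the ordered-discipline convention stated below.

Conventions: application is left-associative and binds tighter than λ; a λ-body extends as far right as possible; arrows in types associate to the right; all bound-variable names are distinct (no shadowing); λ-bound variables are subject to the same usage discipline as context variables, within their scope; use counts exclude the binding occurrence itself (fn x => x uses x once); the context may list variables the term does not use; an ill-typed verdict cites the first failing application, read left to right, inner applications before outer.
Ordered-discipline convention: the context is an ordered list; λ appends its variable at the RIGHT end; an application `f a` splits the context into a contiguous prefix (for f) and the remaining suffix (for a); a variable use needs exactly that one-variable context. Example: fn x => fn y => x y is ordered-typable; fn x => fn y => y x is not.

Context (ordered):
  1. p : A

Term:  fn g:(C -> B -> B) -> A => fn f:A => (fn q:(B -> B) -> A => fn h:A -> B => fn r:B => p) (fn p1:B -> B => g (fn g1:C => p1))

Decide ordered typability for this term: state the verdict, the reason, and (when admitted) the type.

no — f, q, h, r, g1 left unused
counts: p: 1; g (bound): 1; f (bound): 0; q (bound): 0; h (bound): 0; r (bound): 0; p1 (bound): 1; g1 (bound): 0
use order (left to right): p, g, p1
typing: well-typed — term : ((C -> B -> B) -> A) -> A -> (A -> B) -> B -> A
across the five disciplines: ordered ✗, linear ✗, affine ✓, relevant ✗, unrestricted ✓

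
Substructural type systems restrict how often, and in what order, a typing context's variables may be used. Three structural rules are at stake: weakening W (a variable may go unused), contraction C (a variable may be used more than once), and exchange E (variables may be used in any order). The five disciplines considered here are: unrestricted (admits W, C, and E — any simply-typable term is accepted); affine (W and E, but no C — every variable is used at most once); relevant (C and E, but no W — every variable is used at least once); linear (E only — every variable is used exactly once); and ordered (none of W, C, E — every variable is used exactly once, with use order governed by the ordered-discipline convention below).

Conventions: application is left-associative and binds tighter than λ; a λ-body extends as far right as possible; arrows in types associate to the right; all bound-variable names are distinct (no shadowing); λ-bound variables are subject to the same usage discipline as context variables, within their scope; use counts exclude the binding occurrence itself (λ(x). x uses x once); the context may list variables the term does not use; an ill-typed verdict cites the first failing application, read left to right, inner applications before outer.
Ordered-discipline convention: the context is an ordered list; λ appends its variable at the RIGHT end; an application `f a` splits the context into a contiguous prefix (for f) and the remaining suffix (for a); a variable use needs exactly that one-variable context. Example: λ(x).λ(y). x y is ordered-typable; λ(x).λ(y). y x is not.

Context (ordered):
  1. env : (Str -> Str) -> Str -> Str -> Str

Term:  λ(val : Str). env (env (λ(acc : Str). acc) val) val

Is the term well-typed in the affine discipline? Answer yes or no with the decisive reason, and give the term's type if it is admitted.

no — repeated use of env ×2, val ×2
usage: env=2, val (λ-bound)=2, acc (λ-bound)=1
order of uses: env, env, acc, val, val
typing: ✓ — Str -> Str -> Str
across the five disciplines: ordered ✗ · linear ✗ · affine ✗ · relevant ✓ · unrestricted ✓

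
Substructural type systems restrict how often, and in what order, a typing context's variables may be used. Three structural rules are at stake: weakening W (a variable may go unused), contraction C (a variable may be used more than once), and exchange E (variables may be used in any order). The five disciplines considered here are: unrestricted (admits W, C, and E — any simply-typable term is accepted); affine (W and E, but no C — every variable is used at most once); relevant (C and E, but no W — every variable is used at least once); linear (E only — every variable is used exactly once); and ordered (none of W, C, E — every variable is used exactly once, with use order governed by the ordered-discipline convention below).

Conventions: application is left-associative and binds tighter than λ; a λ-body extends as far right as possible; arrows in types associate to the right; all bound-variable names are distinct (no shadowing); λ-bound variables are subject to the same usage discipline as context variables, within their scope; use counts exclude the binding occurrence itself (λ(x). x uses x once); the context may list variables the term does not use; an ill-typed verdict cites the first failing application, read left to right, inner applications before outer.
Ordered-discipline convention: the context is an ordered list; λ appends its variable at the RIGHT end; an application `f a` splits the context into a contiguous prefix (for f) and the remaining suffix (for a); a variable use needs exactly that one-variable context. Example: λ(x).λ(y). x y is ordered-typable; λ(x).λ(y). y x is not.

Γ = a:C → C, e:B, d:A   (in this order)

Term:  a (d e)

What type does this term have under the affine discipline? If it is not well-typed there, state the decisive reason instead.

not well-typed under affine — the type mismatch rejects it
use counts: a: 1; e: 1; d: 1
left-to-right use order: a, d, e
typing: ill-typed: applying a non-function (A)
all disciplines: ordered ✗; linear ✗; affine ✗; relevant ✗; unrestricted ✗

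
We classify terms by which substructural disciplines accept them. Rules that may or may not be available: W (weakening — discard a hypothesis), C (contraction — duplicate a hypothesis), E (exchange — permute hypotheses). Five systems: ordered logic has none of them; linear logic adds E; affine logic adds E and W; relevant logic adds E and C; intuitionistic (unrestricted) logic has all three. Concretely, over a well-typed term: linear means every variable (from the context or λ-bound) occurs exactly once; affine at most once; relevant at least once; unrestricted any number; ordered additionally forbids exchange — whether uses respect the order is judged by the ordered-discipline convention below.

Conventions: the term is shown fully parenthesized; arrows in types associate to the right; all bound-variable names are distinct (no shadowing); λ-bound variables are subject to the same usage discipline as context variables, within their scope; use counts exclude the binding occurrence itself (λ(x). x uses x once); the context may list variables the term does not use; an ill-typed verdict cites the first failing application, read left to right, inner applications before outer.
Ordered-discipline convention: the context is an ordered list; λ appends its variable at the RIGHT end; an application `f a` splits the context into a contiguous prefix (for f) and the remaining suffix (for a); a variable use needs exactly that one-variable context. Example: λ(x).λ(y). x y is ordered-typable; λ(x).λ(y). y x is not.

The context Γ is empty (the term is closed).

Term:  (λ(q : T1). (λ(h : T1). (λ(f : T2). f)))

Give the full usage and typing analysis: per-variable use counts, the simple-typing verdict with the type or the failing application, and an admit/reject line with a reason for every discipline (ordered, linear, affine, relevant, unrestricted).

counts: q (bound): 0, h (bound): 0, f (bound): 1
order of uses: f
typing: the term checks, with type T1 → T1 → T2 → T2
ordered: ✗ — unused: q, h — weakening required
linear: ✗ — unused: q, h — weakening required
affine: ✓ — none of q, h, f used more than once
relevant: ✗ — unused: q, h — weakening required
unrestricted: ✓ — typability at T1 → T1 → T2 → T2 is all that's needed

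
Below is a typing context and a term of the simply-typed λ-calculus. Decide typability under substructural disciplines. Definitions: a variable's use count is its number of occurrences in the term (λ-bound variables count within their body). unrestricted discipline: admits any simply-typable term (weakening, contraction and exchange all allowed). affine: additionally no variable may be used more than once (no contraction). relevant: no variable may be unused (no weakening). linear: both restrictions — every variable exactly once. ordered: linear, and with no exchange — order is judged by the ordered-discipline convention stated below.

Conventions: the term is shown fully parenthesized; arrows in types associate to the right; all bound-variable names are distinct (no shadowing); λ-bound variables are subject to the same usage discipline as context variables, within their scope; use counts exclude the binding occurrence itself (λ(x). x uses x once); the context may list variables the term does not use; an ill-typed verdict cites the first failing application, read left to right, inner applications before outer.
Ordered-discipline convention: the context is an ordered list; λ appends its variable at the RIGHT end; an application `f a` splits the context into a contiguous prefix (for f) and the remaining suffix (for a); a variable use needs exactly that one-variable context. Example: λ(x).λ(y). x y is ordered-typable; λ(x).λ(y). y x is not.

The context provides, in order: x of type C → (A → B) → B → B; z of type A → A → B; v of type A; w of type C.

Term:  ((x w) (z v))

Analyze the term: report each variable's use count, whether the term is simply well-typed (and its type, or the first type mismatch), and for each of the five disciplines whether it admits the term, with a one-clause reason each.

counts: x: 1×, z: 1×, v: 1×, w: 1×
left-to-right use order: x, w, z, v
typing: ✓ — B → B
ordered ✗ (no ordered split (uses run x, w, z, v))
linear ✓ (exactly-once usage across x, z, v, w)
affine ✓ (no duplicate uses among x, z, v, w)
relevant ✓ (at least one use each (x, z, v, w))
unrestricted ✓ (well-typed at B → B; no restrictions here)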